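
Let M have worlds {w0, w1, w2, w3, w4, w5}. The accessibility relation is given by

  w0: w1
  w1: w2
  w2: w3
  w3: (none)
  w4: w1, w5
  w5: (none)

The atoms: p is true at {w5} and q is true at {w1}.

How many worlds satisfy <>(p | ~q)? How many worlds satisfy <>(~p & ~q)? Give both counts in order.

For <>(p | ~q):
w0: successors {w1}; p | ~q there: w1:F. ✗
w1: successors {w2}; p | ~q there: w2:T. ✓
w2: successors {w3}; p | ~q there: w3:T. ✓
w3: no successors, so <>(p | ~q) fails. ✗
w4: successors {w1, w5}; p | ~q there: w1:F, w5:T. ✓
w5: no successors, so <>(p | ~q) fails. ✗
— 3 worlds.
For <>(~p & ~q):
w0: successors {w1}; ~p & ~q there: w1:F. ✗
w1: successors {w2}; ~p & ~q there: w2:T. ✓
w2: successors {w3}; ~p & ~q there: w3:T. ✓
w3: no successors, so <>(~p & ~q) fails. ✗
w4: successors {w1, w5}; ~p & ~q there: w1:F, w5:F. ✗
w5: no successors, so <>(~p & ~q) fails. ✗
— 2 worlds.

3 and 2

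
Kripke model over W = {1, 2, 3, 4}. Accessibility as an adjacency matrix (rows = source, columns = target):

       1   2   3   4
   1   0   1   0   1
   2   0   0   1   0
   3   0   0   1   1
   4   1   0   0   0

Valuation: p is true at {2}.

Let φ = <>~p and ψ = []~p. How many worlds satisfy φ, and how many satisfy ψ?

4 and 3

For <>~p:
1: successors {2, 4}; ~p there: 2:F, 4:T. ✓
2: successors {3}; ~p there: 3:T. ✓
3: successors {3, 4}; ~p there: 3:T, 4:T. ✓
4: successors {1}; ~p there: 1:T. ✓
— 4 worlds.
For []~p:
1: successors {2, 4}; ~p there: 2:F, 4:T. ✗
2: successors {3}; ~p there: 3:T. ✓
3: successors {3, 4}; ~p there: 3:T, 4:T. ✓
4: successors {1}; ~p there: 1:T. ✓
— 3 worlds.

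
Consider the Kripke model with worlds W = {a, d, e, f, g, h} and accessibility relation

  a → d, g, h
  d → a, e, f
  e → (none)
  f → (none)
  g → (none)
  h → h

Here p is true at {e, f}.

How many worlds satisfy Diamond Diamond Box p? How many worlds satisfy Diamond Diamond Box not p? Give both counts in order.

2 and 3

For Diamond Diamond Box p:
a: successors {d, g, h}; Diamond Box p there: d:T, g:F, h:F. ✓
d: successors {a, e, f}; Diamond Box p there: a:T, e:F, f:F. ✓
e: no successors, so Diamond Diamond Box p fails. ✗
f: no successors, so Diamond Diamond Box p fails. ✗
g: no successors, so Diamond Diamond Box p fails. ✗
h: successors {h}; Diamond Box p there: h:F. ✗
— 2 worlds.
For Diamond Diamond Box not p:
a: successors {d, g, h}; Diamond Box not p there: d:T, g:F, h:T. ✓
d: successors {a, e, f}; Diamond Box not p there: a:T, e:F, f:F. ✓
e: no successors, so Diamond Diamond Box not p fails. ✗
f: no successors, so Diamond Diamond Box not p fails. ✗
g: no successors, so Diamond Diamond Box not p fails. ✗
h: successors {h}; Diamond Box not p there: h:T. ✓
— 3 worlds.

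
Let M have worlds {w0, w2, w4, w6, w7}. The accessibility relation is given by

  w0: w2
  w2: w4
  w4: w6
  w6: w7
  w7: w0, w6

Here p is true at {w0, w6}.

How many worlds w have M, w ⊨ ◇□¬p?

w0: successors {w2}; □¬p there: w2:T. ✓
w2: successors {w4}; □¬p there: w4:F. ✗
w4: successors {w6}; □¬p there: w6:T. ✓
w6: successors {w7}; □¬p there: w7:F. ✗
w7: successors {w0, w6}; □¬p there: w0:T, w6:T. ✓
Satisfying worlds: {w0, w4, w7}.

3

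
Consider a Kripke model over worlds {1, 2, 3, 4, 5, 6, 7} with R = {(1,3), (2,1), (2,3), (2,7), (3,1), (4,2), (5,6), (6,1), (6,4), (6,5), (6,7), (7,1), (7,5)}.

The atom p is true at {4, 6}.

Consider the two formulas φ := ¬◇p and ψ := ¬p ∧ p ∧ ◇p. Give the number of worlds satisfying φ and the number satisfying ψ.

5 and 0

For ¬◇p:
1: ◇p is F. ✓
2: ◇p is F. ✓
3: ◇p is F. ✓
4: ◇p is F. ✓
5: ◇p is T. ✗
6: ◇p is T. ✗
7: ◇p is F. ✓
— 5 worlds.
For ¬p ∧ p ∧ ◇p:
1: ¬p is T, p ∧ ◇p is F. ✗
2: ¬p is T, p ∧ ◇p is F. ✗
3: ¬p is T, p ∧ ◇p is F. ✗
4: ¬p is F, p ∧ ◇p is F. ✗
5: ¬p is T, p ∧ ◇p is F. ✗
6: ¬p is F, p ∧ ◇p is T. ✗
7: ¬p is T, p ∧ ◇p is F. ✗
— 0 worlds.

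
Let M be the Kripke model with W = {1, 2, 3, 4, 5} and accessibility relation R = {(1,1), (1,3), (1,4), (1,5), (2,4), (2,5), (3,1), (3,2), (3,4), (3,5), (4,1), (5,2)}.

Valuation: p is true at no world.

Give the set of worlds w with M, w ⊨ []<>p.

∅

1: successors {1, 3, 4, 5}; <>p there: 1:F, 3:F, 4:F, 5:F. ✗
2: successors {4, 5}; <>p there: 4:F, 5:F. ✗
3: successors {1, 2, 4, 5}; <>p there: 1:F, 2:F, 4:F, 5:F. ✗
4: successors {1}; <>p there: 1:F. ✗
5: successors {2}; <>p there: 2:F. ✗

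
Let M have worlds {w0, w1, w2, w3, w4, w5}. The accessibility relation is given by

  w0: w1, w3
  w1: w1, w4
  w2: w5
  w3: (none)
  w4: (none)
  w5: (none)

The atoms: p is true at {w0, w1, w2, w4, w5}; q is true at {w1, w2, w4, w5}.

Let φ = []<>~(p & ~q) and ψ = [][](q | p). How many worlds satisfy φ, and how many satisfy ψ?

For []<>~(p & ~q):
w0: successors {w1, w3}; <>~(p & ~q) there: w1:T, w3:F. ✗
w1: successors {w1, w4}; <>~(p & ~q) there: w1:T, w4:F. ✗
w2: successors {w5}; <>~(p & ~q) there: w5:F. ✗
w3: no successors, so []<>~(p & ~q) holds vacuously. ✓
w4: no successors, so []<>~(p & ~q) holds vacuously. ✓
w5: no successors, so []<>~(p & ~q) holds vacuously. ✓
— 3 worlds.
For [][](q | p):
w0: successors {w1, w3}; [](q | p) there: w1:T, w3:T. ✓
w1: successors {w1, w4}; [](q | p) there: w1:T, w4:T. ✓
w2: successors {w5}; [](q | p) there: w5:T. ✓
w3: no successors, so [][](q | p) holds vacuously. ✓
w4: no successors, so [][](q | p) holds vacuously. ✓
w5: no successors, so [][](q | p) holds vacuously. ✓
— 6 worlds.

3 and 6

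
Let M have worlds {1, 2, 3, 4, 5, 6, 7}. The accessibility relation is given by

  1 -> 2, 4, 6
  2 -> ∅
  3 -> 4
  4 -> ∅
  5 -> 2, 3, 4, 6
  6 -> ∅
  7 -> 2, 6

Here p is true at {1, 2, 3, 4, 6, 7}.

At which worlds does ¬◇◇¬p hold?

1: ◇◇¬p is F. ✓
2: ◇◇¬p is F. ✓
3: ◇◇¬p is F. ✓
4: ◇◇¬p is F. ✓
5: ◇◇¬p is F. ✓
6: ◇◇¬p is F. ✓
7: ◇◇¬p is F. ✓

{1, 2, 3, 4, 5, 6, 7}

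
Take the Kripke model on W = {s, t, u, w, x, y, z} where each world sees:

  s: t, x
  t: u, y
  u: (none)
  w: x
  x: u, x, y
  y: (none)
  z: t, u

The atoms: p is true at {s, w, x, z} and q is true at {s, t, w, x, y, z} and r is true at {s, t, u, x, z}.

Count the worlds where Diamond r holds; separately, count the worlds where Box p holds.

For Diamond r:
s: successors {t, x}; r there: t:T, x:T. ✓
t: successors {u, y}; r there: u:T, y:F. ✓
u: no successors, so Diamond r fails. ✗
w: successors {x}; r there: x:T. ✓
x: successors {u, x, y}; r there: u:T, x:T, y:F. ✓
y: no successors, so Diamond r fails. ✗
z: successors {t, u}; r there: t:T, u:T. ✓
— 5 worlds.
For Box p:
s: successors {t, x}; p there: t:F, x:T. ✗
t: successors {u, y}; p there: u:F, y:F. ✗
u: no successors, so Box p holds vacuously. ✓
w: successors {x}; p there: x:T. ✓
x: successors {u, x, y}; p there: u:F, x:T, y:F. ✗
y: no successors, so Box p holds vacuously. ✓
z: successors {t, u}; p there: t:F, u:F. ✗
— 3 worlds.

5 and 3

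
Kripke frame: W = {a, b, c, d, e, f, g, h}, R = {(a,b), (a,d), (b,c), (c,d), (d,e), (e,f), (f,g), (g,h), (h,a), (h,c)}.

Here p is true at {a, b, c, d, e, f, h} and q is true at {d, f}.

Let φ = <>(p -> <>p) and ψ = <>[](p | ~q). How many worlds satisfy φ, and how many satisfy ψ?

For <>(p -> <>p):
a: successors {b, d}; p -> <>p there: b:T, d:T. ✓
b: successors {c}; p -> <>p there: c:T. ✓
c: successors {d}; p -> <>p there: d:T. ✓
d: successors {e}; p -> <>p there: e:T. ✓
e: successors {f}; p -> <>p there: f:F. ✗
f: successors {g}; p -> <>p there: g:T. ✓
g: successors {h}; p -> <>p there: h:T. ✓
h: successors {a, c}; p -> <>p there: a:T, c:T. ✓
— 7 worlds.
For <>[](p | ~q):
a: successors {b, d}; [](p | ~q) there: b:T, d:T. ✓
b: successors {c}; [](p | ~q) there: c:T. ✓
c: successors {d}; [](p | ~q) there: d:T. ✓
d: successors {e}; [](p | ~q) there: e:T. ✓
e: successors {f}; [](p | ~q) there: f:T. ✓
f: successors {g}; [](p | ~q) there: g:T. ✓
g: successors {h}; [](p | ~q) there: h:T. ✓
h: successors {a, c}; [](p | ~q) there: a:T, c:T. ✓
— 8 worlds.

7 and 8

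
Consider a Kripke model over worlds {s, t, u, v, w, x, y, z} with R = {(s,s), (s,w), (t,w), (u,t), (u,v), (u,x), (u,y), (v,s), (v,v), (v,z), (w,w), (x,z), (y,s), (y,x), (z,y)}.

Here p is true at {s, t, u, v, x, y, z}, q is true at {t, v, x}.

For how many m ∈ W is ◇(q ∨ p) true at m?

s: successors {s, w}; q ∨ p there: s:T, w:F. ✓
t: successors {w}; q ∨ p there: w:F. ✗
u: successors {t, v, x, y}; q ∨ p there: t:T, v:T, x:T, y:T. ✓
v: successors {s, v, z}; q ∨ p there: s:T, v:T, z:T. ✓
w: successors {w}; q ∨ p there: w:F. ✗
x: successors {z}; q ∨ p there: z:T. ✓
y: successors {s, x}; q ∨ p there: s:T, x:T. ✓
z: successors {y}; q ∨ p there: y:T. ✓
Satisfying worlds: {s, u, v, x, y, z}.

6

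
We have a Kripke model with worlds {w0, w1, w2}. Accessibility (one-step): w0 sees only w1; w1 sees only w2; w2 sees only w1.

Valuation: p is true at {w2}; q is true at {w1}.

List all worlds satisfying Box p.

{w1}

w0: successors {w1}; p there: w1:F. ✗
w1: successors {w2}; p there: w2:T. ✓
w2: successors {w1}; p there: w1:F. ✗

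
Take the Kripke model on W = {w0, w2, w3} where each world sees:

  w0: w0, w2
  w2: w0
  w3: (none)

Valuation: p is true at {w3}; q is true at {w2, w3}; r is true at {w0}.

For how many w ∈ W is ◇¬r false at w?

w0: successors {w0, w2}; ¬r there: w0:F, w2:T. ✓
w2: successors {w0}; ¬r there: w0:F. ✗
w3: no successors, so ◇¬r fails. ✗
Satisfying worlds: {w0}.
So ◇¬r fails at the other 2 worlds.

2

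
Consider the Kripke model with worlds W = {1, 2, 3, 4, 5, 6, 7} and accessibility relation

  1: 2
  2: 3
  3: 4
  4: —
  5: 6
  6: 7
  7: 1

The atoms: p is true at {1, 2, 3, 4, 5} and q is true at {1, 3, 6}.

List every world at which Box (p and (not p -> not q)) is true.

1: successors {2}; p and (not p -> not q) there: 2:T. ✓
2: successors {3}; p and (not p -> not q) there: 3:T. ✓
3: successors {4}; p and (not p -> not q) there: 4:T. ✓
4: no successors, so Box (p and (not p -> not q)) holds vacuously. ✓
5: successors {6}; p and (not p -> not q) there: 6:F. ✗
6: successors {7}; p and (not p -> not q) there: 7:F. ✗
7: successors {1}; p and (not p -> not q) there: 1:T. ✓

{1, 2, 3, 4, 7}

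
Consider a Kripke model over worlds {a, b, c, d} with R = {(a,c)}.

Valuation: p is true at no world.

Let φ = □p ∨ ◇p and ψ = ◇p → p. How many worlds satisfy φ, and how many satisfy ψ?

3 and 4

For □p ∨ ◇p:
a: □p is F, ◇p is F. ✗
b: □p is T, ◇p is F. ✓
c: □p is T, ◇p is F. ✓
d: □p is T, ◇p is F. ✓
— 3 worlds.
For ◇p → p:
a: ◇p is F, p is F. ✓
b: ◇p is F, p is F. ✓
c: ◇p is F, p is F. ✓
d: ◇p is F, p is F. ✓
— 4 worlds.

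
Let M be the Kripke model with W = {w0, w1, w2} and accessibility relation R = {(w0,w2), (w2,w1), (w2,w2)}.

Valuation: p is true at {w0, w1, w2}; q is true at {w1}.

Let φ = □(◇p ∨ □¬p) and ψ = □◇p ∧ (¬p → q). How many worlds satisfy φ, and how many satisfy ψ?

For □(◇p ∨ □¬p):
w0: successors {w2}; ◇p ∨ □¬p there: w2:T. ✓
w1: no successors, so □(◇p ∨ □¬p) holds vacuously. ✓
w2: successors {w1, w2}; ◇p ∨ □¬p there: w1:T, w2:T. ✓
— 3 worlds.
For □◇p ∧ (¬p → q):
w0: □◇p is T, ¬p → q is T. ✓
w1: □◇p is T, ¬p → q is T. ✓
w2: □◇p is F, ¬p → q is T. ✗
— 2 worlds.

3 and 2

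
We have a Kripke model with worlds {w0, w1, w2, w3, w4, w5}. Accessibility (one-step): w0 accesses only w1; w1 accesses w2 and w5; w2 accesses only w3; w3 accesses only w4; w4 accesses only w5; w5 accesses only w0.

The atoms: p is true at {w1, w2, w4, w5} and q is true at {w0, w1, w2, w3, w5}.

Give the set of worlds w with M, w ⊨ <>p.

w0: successors {w1}; p there: w1:T. ✓
w1: successors {w2, w5}; p there: w2:T, w5:T. ✓
w2: successors {w3}; p there: w3:F. ✗
w3: successors {w4}; p there: w4:T. ✓
w4: successors {w5}; p there: w5:T. ✓
w5: successors {w0}; p there: w0:F. ✗

{w0, w1, w3, w4}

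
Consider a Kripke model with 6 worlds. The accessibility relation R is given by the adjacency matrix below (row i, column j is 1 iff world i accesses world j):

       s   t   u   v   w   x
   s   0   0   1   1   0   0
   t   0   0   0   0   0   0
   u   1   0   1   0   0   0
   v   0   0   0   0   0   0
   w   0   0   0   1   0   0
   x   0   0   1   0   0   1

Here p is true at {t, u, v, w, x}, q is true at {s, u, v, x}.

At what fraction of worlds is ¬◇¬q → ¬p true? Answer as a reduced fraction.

1/6

s: ¬◇¬q is T, ¬p is T. ✓
t: ¬◇¬q is T, ¬p is F. ✗
u: ¬◇¬q is T, ¬p is F. ✗
v: ¬◇¬q is T, ¬p is F. ✗
w: ¬◇¬q is T, ¬p is F. ✗
x: ¬◇¬q is T, ¬p is F. ✗
That's 1 of 6 worlds, so 1/6.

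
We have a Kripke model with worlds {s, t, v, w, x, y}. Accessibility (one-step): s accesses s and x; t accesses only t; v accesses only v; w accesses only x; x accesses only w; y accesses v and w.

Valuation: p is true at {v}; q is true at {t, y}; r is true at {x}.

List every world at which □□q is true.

{t}

s: successors {s, x}; □q there: s:F, x:F. ✗
t: successors {t}; □q there: t:T. ✓
v: successors {v}; □q there: v:F. ✗
w: successors {x}; □q there: x:F. ✗
x: successors {w}; □q there: w:F. ✗
y: successors {v, w}; □q there: v:F, w:F. ✗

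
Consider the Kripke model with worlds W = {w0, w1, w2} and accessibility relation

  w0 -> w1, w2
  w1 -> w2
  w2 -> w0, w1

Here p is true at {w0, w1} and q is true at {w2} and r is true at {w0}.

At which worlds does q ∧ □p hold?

w0: q is F, □p is F. ✗
w1: q is F, □p is F. ✗
w2: q is T, □p is T. ✓

{w2}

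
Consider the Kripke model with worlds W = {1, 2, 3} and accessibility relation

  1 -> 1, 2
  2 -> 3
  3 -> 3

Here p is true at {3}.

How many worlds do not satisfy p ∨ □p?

1: p is F, □p is F. ✗
2: p is F, □p is T. ✓
3: p is T, □p is T. ✓
Satisfying worlds: {2, 3}.
So p ∨ □p fails at the other 1 world.

1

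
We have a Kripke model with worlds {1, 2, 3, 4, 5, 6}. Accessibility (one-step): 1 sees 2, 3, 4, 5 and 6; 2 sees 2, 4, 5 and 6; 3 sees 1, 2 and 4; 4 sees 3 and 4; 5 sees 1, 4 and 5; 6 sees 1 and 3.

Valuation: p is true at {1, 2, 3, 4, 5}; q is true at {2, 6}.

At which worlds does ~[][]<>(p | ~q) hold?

∅

1: [][]<>(p | ~q) is T. ✗
2: [][]<>(p | ~q) is T. ✗
3: [][]<>(p | ~q) is T. ✗
4: [][]<>(p | ~q) is T. ✗
5: [][]<>(p | ~q) is T. ✗
6: [][]<>(p | ~q) is T. ✗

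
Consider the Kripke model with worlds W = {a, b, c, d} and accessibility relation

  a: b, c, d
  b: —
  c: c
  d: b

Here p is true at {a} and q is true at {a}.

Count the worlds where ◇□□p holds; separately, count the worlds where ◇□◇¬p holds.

For ◇□□p:
a: successors {b, c, d}; □□p there: b:T, c:F, d:T. ✓
b: no successors, so ◇□□p fails. ✗
c: successors {c}; □□p there: c:F. ✗
d: successors {b}; □□p there: b:T. ✓
— 2 worlds.
For ◇□◇¬p:
a: successors {b, c, d}; □◇¬p there: b:T, c:T, d:F. ✓
b: no successors, so ◇□◇¬p fails. ✗
c: successors {c}; □◇¬p there: c:T. ✓
d: successors {b}; □◇¬p there: b:T. ✓
— 3 worlds.

2 and 3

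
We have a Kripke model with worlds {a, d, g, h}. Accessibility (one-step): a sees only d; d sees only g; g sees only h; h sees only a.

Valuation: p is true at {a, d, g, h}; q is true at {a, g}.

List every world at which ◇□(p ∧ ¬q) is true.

{d, h}

a: successors {d}; □(p ∧ ¬q) there: d:F. ✗
d: successors {g}; □(p ∧ ¬q) there: g:T. ✓
g: successors {h}; □(p ∧ ¬q) there: h:F. ✗
h: successors {a}; □(p ∧ ¬q) there: a:T. ✓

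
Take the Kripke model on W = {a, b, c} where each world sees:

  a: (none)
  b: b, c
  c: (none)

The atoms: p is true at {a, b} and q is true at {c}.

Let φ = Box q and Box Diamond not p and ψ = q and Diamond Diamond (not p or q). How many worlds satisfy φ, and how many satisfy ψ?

For Box q and Box Diamond not p:
a: Box q is T, Box Diamond not p is T. ✓
b: Box q is F, Box Diamond not p is F. ✗
c: Box q is T, Box Diamond not p is T. ✓
— 2 worlds.
For q and Diamond Diamond (not p or q):
a: q is F, Diamond Diamond (not p or q) is F. ✗
b: q is F, Diamond Diamond (not p or q) is T. ✗
c: q is T, Diamond Diamond (not p or q) is F. ✗
— 0 worlds.

2 and 0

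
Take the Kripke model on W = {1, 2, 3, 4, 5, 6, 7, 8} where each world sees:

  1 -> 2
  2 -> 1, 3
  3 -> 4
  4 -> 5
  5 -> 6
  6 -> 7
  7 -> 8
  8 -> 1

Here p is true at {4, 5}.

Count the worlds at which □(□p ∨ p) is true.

1: successors {2}; □p ∨ p there: 2:F. ✗
2: successors {1, 3}; □p ∨ p there: 1:F, 3:T. ✗
3: successors {4}; □p ∨ p there: 4:T. ✓
4: successors {5}; □p ∨ p there: 5:T. ✓
5: successors {6}; □p ∨ p there: 6:F. ✗
6: successors {7}; □p ∨ p there: 7:F. ✗
7: successors {8}; □p ∨ p there: 8:F. ✗
8: successors {1}; □p ∨ p there: 1:F. ✗
Satisfying worlds: {3, 4}.

2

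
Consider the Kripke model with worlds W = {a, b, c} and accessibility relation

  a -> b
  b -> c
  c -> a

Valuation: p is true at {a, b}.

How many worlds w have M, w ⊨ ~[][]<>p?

a: [][]<>p is T. ✗
b: [][]<>p is T. ✗
c: [][]<>p is F. ✓
Satisfying worlds: {c}.

1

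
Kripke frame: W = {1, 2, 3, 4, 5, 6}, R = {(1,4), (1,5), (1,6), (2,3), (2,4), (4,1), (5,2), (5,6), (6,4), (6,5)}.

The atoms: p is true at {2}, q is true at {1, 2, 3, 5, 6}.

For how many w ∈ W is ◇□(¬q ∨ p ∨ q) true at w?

1: successors {4, 5, 6}; □(¬q ∨ p ∨ q) there: 4:T, 5:T, 6:T. ✓
2: successors {3, 4}; □(¬q ∨ p ∨ q) there: 3:T, 4:T. ✓
3: no successors, so ◇□(¬q ∨ p ∨ q) fails. ✗
4: successors {1}; □(¬q ∨ p ∨ q) there: 1:T. ✓
5: successors {2, 6}; □(¬q ∨ p ∨ q) there: 2:T, 6:T. ✓
6: successors {4, 5}; □(¬q ∨ p ∨ q) there: 4:T, 5:T. ✓
Satisfying worlds: {1, 2, 4, 5, 6}.

5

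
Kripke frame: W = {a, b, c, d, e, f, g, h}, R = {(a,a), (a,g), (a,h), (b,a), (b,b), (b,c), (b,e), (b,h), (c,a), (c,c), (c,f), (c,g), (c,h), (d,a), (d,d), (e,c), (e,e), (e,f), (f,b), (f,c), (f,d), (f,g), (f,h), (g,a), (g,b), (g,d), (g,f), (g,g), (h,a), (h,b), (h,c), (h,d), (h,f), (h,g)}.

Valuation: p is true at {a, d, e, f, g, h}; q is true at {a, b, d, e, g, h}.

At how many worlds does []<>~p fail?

a: successors {a, g, h}; <>~p there: a:F, g:T, h:T. ✗
b: successors {a, b, c, e, h}; <>~p there: a:F, b:T, c:T, e:T, h:T. ✗
c: successors {a, c, f, g, h}; <>~p there: a:F, c:T, f:T, g:T, h:T. ✗
d: successors {a, d}; <>~p there: a:F, d:F. ✗
e: successors {c, e, f}; <>~p there: c:T, e:T, f:T. ✓
f: successors {b, c, d, g, h}; <>~p there: b:T, c:T, d:F, g:T, h:T. ✗
g: successors {a, b, d, f, g}; <>~p there: a:F, b:T, d:F, f:T, g:T. ✗
h: successors {a, b, c, d, f, g}; <>~p there: a:F, b:T, c:T, d:F, f:T, g:T. ✗
Satisfying worlds: {e}.
So []<>~p fails at the other 7 worlds.

7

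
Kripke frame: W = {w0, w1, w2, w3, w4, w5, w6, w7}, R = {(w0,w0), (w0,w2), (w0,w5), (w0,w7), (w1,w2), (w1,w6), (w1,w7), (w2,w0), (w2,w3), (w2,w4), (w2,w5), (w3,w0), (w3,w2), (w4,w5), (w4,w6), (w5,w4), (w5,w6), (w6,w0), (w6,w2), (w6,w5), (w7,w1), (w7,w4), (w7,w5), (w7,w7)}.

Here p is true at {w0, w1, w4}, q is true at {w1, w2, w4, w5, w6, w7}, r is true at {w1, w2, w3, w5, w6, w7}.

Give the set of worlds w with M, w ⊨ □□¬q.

w0: successors {w0, w2, w5, w7}; □¬q there: w0:F, w2:F, w5:F, w7:F. ✗
w1: successors {w2, w6, w7}; □¬q there: w2:F, w6:F, w7:F. ✗
w2: successors {w0, w3, w4, w5}; □¬q there: w0:F, w3:F, w4:F, w5:F. ✗
w3: successors {w0, w2}; □¬q there: w0:F, w2:F. ✗
w4: successors {w5, w6}; □¬q there: w5:F, w6:F. ✗
w5: successors {w4, w6}; □¬q there: w4:F, w6:F. ✗
w6: successors {w0, w2, w5}; □¬q there: w0:F, w2:F, w5:F. ✗
w7: successors {w1, w4, w5, w7}; □¬q there: w1:F, w4:F, w5:F, w7:F. ✗

∅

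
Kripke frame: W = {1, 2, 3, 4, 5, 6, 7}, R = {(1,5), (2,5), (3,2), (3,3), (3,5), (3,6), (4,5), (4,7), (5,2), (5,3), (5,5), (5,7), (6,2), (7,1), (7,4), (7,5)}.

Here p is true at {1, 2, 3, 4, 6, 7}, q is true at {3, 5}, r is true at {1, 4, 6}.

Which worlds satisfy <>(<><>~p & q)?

{1, 2, 3, 4, 5, 7}

1: successors {5}; <><>~p & q there: 5:T. ✓
2: successors {5}; <><>~p & q there: 5:T. ✓
3: successors {2, 3, 5, 6}; <><>~p & q there: 2:F, 3:T, 5:T, 6:F. ✓
4: successors {5, 7}; <><>~p & q there: 5:T, 7:F. ✓
5: successors {2, 3, 5, 7}; <><>~p & q there: 2:F, 3:T, 5:T, 7:F. ✓
6: successors {2}; <><>~p & q there: 2:F. ✗
7: successors {1, 4, 5}; <><>~p & q there: 1:F, 4:F, 5:T. ✓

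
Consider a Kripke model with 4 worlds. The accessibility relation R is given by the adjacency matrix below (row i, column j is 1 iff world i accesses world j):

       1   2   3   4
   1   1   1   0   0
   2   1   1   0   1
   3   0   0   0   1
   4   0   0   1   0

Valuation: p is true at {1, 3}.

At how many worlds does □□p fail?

1: successors {1, 2}; □p there: 1:F, 2:F. ✗
2: successors {1, 2, 4}; □p there: 1:F, 2:F, 4:T. ✗
3: successors {4}; □p there: 4:T. ✓
4: successors {3}; □p there: 3:F. ✗
Satisfying worlds: {3}.
So □□p fails at the other 3 worlds.

3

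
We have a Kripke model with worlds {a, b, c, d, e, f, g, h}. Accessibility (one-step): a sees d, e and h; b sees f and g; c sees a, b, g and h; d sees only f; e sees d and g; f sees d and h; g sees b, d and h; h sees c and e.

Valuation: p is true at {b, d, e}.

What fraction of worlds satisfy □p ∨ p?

3/8

a: □p is F, p is F. ✗
b: □p is F, p is T. ✓
c: □p is F, p is F. ✗
d: □p is F, p is T. ✓
e: □p is F, p is T. ✓
f: □p is F, p is F. ✗
g: □p is F, p is F. ✗
h: □p is F, p is F. ✗
That's 3 of 8 worlds, so 3/8.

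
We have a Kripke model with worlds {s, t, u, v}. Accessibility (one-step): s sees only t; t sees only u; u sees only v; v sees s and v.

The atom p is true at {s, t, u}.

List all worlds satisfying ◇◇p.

s: successors {t}; ◇p there: t:T. ✓
t: successors {u}; ◇p there: u:F. ✗
u: successors {v}; ◇p there: v:T. ✓
v: successors {s, v}; ◇p there: s:T, v:T. ✓

{s, u, v}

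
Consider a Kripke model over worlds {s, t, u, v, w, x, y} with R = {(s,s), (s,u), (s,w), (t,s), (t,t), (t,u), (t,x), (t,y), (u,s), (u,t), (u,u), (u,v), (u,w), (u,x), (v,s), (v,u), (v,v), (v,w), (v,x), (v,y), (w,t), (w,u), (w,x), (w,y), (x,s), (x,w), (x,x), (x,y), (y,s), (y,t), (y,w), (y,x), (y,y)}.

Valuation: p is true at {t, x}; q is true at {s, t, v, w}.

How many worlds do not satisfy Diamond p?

1

s: successors {s, u, w}; p there: s:F, u:F, w:F. ✗
t: successors {s, t, u, x, y}; p there: s:F, t:T, u:F, x:T, y:F. ✓
u: successors {s, t, u, v, w, x}; p there: s:F, t:T, u:F, v:F, w:F, x:T. ✓
v: successors {s, u, v, w, x, y}; p there: s:F, u:F, v:F, w:F, x:T, y:F. ✓
w: successors {t, u, x, y}; p there: t:T, u:F, x:T, y:F. ✓
x: successors {s, w, x, y}; p there: s:F, w:F, x:T, y:F. ✓
y: successors {s, t, w, x, y}; p there: s:F, t:T, w:F, x:T, y:F. ✓
Satisfying worlds: {t, u, v, w, x, y}.
So Diamond p fails at the other 1 world.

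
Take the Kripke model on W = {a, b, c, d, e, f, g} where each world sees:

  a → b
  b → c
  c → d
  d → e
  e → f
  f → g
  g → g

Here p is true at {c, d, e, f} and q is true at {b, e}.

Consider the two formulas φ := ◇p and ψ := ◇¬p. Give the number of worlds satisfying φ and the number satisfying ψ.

For ◇p:
a: successors {b}; p there: b:F. ✗
b: successors {c}; p there: c:T. ✓
c: successors {d}; p there: d:T. ✓
d: successors {e}; p there: e:T. ✓
e: successors {f}; p there: f:T. ✓
f: successors {g}; p there: g:F. ✗
g: successors {g}; p there: g:F. ✗
— 4 worlds.
For ◇¬p:
a: successors {b}; ¬p there: b:T. ✓
b: successors {c}; ¬p there: c:F. ✗
c: successors {d}; ¬p there: d:F. ✗
d: successors {e}; ¬p there: e:F. ✗
e: successors {f}; ¬p there: f:F. ✗
f: successors {g}; ¬p there: g:T. ✓
g: successors {g}; ¬p there: g:T. ✓
— 3 worlds.

4 and 3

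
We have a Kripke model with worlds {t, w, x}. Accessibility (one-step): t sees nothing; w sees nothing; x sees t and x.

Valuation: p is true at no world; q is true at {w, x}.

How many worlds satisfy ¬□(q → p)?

t: □(q → p) is T. ✗
w: □(q → p) is T. ✗
x: □(q → p) is F. ✓
Satisfying worlds: {x}.

1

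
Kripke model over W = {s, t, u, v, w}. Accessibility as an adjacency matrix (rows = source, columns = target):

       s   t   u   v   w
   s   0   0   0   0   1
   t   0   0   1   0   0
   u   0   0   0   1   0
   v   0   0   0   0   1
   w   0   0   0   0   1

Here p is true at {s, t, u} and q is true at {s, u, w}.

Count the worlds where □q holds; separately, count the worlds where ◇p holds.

For □q:
s: successors {w}; q there: w:T. ✓
t: successors {u}; q there: u:T. ✓
u: successors {v}; q there: v:F. ✗
v: successors {w}; q there: w:T. ✓
w: successors {w}; q there: w:T. ✓
— 4 worlds.
For ◇p:
s: successors {w}; p there: w:F. ✗
t: successors {u}; p there: u:T. ✓
u: successors {v}; p there: v:F. ✗
v: successors {w}; p there: w:F. ✗
w: successors {w}; p there: w:F. ✗
— 1 world.

4 and 1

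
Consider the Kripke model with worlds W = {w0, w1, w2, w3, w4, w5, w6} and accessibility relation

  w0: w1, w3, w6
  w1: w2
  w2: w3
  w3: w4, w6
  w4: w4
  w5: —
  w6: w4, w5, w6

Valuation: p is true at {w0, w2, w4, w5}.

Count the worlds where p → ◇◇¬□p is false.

2

w0: p is T, ◇◇¬□p is T. ✓
w1: p is F, ◇◇¬□p is T. ✓
w2: p is T, ◇◇¬□p is T. ✓
w3: p is F, ◇◇¬□p is T. ✓
w4: p is T, ◇◇¬□p is F. ✗
w5: p is T, ◇◇¬□p is F. ✗
w6: p is F, ◇◇¬□p is T. ✓
Satisfying worlds: {w0, w1, w2, w3, w6}.
So p → ◇◇¬□p fails at the other 2 worlds.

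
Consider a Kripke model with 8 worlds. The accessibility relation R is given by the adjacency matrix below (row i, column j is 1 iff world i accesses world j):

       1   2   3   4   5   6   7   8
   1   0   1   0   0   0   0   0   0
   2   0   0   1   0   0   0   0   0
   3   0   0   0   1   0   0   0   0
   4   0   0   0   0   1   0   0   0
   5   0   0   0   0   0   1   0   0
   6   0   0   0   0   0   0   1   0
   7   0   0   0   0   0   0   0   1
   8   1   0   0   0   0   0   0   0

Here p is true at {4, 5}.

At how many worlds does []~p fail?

2

1: successors {2}; ~p there: 2:T. ✓
2: successors {3}; ~p there: 3:T. ✓
3: successors {4}; ~p there: 4:F. ✗
4: successors {5}; ~p there: 5:F. ✗
5: successors {6}; ~p there: 6:T. ✓
6: successors {7}; ~p there: 7:T. ✓
7: successors {8}; ~p there: 8:T. ✓
8: successors {1}; ~p there: 1:T. ✓
Satisfying worlds: {1, 2, 5, 6, 7, 8}.
So []~p fails at the other 2 worlds.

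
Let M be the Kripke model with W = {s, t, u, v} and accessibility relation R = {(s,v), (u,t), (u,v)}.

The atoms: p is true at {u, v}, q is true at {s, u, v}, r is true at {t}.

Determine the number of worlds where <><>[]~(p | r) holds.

s: successors {v}; <>[]~(p | r) there: v:F. ✗
t: no successors, so <><>[]~(p | r) fails. ✗
u: successors {t, v}; <>[]~(p | r) there: t:F, v:F. ✗
v: no successors, so <><>[]~(p | r) fails. ✗
Satisfying worlds: ∅.

0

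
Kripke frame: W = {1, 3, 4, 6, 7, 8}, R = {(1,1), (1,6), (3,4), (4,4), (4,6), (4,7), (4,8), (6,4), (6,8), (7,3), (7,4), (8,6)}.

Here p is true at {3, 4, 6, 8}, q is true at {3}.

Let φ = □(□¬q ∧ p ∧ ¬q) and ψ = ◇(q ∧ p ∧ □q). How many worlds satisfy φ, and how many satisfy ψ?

For □(□¬q ∧ p ∧ ¬q):
1: successors {1, 6}; □¬q ∧ p ∧ ¬q there: 1:F, 6:T. ✗
3: successors {4}; □¬q ∧ p ∧ ¬q there: 4:T. ✓
4: successors {4, 6, 7, 8}; □¬q ∧ p ∧ ¬q there: 4:T, 6:T, 7:F, 8:T. ✗
6: successors {4, 8}; □¬q ∧ p ∧ ¬q there: 4:T, 8:T. ✓
7: successors {3, 4}; □¬q ∧ p ∧ ¬q there: 3:F, 4:T. ✗
8: successors {6}; □¬q ∧ p ∧ ¬q there: 6:T. ✓
— 3 worlds.
For ◇(q ∧ p ∧ □q):
1: successors {1, 6}; q ∧ p ∧ □q there: 1:F, 6:F. ✗
3: successors {4}; q ∧ p ∧ □q there: 4:F. ✗
4: successors {4, 6, 7, 8}; q ∧ p ∧ □q there: 4:F, 6:F, 7:F, 8:F. ✗
6: successors {4, 8}; q ∧ p ∧ □q there: 4:F, 8:F. ✗
7: successors {3, 4}; q ∧ p ∧ □q there: 3:F, 4:F. ✗
8: successors {6}; q ∧ p ∧ □q there: 6:F. ✗
— 0 worlds.

3 and 0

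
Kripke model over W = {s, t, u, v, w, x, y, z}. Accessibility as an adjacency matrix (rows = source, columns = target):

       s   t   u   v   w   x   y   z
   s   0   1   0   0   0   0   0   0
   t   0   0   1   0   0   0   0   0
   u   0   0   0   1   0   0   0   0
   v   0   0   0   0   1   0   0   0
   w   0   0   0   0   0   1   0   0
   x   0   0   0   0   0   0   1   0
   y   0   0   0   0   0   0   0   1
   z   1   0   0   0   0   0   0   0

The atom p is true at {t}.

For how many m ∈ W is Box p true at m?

s: successors {t}; p there: t:T. ✓
t: successors {u}; p there: u:F. ✗
u: successors {v}; p there: v:F. ✗
v: successors {w}; p there: w:F. ✗
w: successors {x}; p there: x:F. ✗
x: successors {y}; p there: y:F. ✗
y: successors {z}; p there: z:F. ✗
z: successors {s}; p there: s:F. ✗
Satisfying worlds: {s}.

1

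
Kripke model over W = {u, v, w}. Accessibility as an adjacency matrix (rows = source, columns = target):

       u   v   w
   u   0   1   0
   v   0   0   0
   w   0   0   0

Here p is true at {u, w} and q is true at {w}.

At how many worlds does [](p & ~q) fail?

u: successors {v}; p & ~q there: v:F. ✗
v: no successors, so [](p & ~q) holds vacuously. ✓
w: no successors, so [](p & ~q) holds vacuously. ✓
Satisfying worlds: {v, w}.
So [](p & ~q) fails at the other 1 world.

1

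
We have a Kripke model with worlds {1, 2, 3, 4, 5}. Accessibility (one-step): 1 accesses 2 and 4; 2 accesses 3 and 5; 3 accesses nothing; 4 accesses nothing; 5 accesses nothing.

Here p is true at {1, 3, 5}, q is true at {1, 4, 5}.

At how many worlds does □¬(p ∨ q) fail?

2

1: successors {2, 4}; ¬(p ∨ q) there: 2:T, 4:F. ✗
2: successors {3, 5}; ¬(p ∨ q) there: 3:F, 5:F. ✗
3: no successors, so □¬(p ∨ q) holds vacuously. ✓
4: no successors, so □¬(p ∨ q) holds vacuously. ✓
5: no successors, so □¬(p ∨ q) holds vacuously. ✓
Satisfying worlds: {3, 4, 5}.
So □¬(p ∨ q) fails at the other 2 worlds.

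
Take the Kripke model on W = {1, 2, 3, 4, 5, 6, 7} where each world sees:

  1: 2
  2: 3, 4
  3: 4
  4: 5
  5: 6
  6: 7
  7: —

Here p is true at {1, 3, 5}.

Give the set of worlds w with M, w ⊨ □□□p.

1: successors {2}; □□p there: 2:F. ✗
2: successors {3, 4}; □□p there: 3:T, 4:F. ✗
3: successors {4}; □□p there: 4:F. ✗
4: successors {5}; □□p there: 5:F. ✗
5: successors {6}; □□p there: 6:T. ✓
6: successors {7}; □□p there: 7:T. ✓
7: no successors, so □□□p holds vacuously. ✓

{5, 6, 7}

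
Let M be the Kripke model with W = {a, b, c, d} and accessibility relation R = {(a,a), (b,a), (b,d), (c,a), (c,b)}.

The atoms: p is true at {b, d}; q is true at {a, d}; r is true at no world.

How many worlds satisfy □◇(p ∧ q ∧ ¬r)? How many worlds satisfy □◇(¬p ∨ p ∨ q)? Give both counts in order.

For □◇(p ∧ q ∧ ¬r):
a: successors {a}; ◇(p ∧ q ∧ ¬r) there: a:F. ✗
b: successors {a, d}; ◇(p ∧ q ∧ ¬r) there: a:F, d:F. ✗
c: successors {a, b}; ◇(p ∧ q ∧ ¬r) there: a:F, b:T. ✗
d: no successors, so □◇(p ∧ q ∧ ¬r) holds vacuously. ✓
— 1 world.
For □◇(¬p ∨ p ∨ q):
a: successors {a}; ◇(¬p ∨ p ∨ q) there: a:T. ✓
b: successors {a, d}; ◇(¬p ∨ p ∨ q) there: a:T, d:F. ✗
c: successors {a, b}; ◇(¬p ∨ p ∨ q) there: a:T, b:T. ✓
d: no successors, so □◇(¬p ∨ p ∨ q) holds vacuously. ✓
— 3 worlds.

1 and 3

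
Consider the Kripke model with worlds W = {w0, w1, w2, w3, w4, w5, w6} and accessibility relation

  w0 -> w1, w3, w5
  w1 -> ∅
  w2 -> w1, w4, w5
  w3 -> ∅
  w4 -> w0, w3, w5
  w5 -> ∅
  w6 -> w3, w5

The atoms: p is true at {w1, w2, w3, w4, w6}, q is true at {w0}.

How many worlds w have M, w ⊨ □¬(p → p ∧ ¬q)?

w0: successors {w1, w3, w5}; ¬(p → p ∧ ¬q) there: w1:F, w3:F, w5:F. ✗
w1: no successors, so □¬(p → p ∧ ¬q) holds vacuously. ✓
w2: successors {w1, w4, w5}; ¬(p → p ∧ ¬q) there: w1:F, w4:F, w5:F. ✗
w3: no successors, so □¬(p → p ∧ ¬q) holds vacuously. ✓
w4: successors {w0, w3, w5}; ¬(p → p ∧ ¬q) there: w0:F, w3:F, w5:F. ✗
w5: no successors, so □¬(p → p ∧ ¬q) holds vacuously. ✓
w6: successors {w3, w5}; ¬(p → p ∧ ¬q) there: w3:F, w5:F. ✗
Satisfying worlds: {w1, w3, w5}.

3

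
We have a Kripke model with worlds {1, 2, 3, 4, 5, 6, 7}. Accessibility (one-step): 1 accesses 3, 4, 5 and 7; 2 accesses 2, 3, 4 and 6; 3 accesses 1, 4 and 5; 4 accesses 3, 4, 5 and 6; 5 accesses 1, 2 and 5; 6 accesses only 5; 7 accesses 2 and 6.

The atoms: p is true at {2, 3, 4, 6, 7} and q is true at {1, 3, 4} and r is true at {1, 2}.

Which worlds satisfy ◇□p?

1: successors {3, 4, 5, 7}; □p there: 3:F, 4:F, 5:F, 7:T. ✓
2: successors {2, 3, 4, 6}; □p there: 2:T, 3:F, 4:F, 6:F. ✓
3: successors {1, 4, 5}; □p there: 1:F, 4:F, 5:F. ✗
4: successors {3, 4, 5, 6}; □p there: 3:F, 4:F, 5:F, 6:F. ✗
5: successors {1, 2, 5}; □p there: 1:F, 2:T, 5:F. ✓
6: successors {5}; □p there: 5:F. ✗
7: successors {2, 6}; □p there: 2:T, 6:F. ✓

{1, 2, 5, 7}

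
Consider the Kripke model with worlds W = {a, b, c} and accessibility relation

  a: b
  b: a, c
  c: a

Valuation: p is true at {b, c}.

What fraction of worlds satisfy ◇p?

2/3

a: successors {b}; p there: b:T. ✓
b: successors {a, c}; p there: a:F, c:T. ✓
c: successors {a}; p there: a:F. ✗
That's 2 of 3 worlds, so 2/3.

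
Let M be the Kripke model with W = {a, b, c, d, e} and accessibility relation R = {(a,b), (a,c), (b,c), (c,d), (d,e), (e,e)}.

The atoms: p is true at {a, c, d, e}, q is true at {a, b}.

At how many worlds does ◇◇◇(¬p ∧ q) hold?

a: successors {b, c}; ◇◇(¬p ∧ q) there: b:F, c:F. ✗
b: successors {c}; ◇◇(¬p ∧ q) there: c:F. ✗
c: successors {d}; ◇◇(¬p ∧ q) there: d:F. ✗
d: successors {e}; ◇◇(¬p ∧ q) there: e:F. ✗
e: successors {e}; ◇◇(¬p ∧ q) there: e:F. ✗
Satisfying worlds: ∅.

0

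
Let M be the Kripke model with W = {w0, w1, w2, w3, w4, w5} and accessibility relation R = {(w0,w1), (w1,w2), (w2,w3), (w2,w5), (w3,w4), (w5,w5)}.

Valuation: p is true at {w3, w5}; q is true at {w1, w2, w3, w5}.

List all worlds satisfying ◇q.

w0: successors {w1}; q there: w1:T. ✓
w1: successors {w2}; q there: w2:T. ✓
w2: successors {w3, w5}; q there: w3:T, w5:T. ✓
w3: successors {w4}; q there: w4:F. ✗
w4: no successors, so ◇q fails. ✗
w5: successors {w5}; q there: w5:T. ✓

{w0, w1, w2, w5}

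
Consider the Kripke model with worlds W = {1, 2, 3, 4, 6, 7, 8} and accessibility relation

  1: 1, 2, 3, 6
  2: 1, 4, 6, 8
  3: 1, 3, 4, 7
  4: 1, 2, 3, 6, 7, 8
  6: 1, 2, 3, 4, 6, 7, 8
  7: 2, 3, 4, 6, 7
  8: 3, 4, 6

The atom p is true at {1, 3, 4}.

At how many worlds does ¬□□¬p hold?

7

1: □□¬p is F. ✓
2: □□¬p is F. ✓
3: □□¬p is F. ✓
4: □□¬p is F. ✓
6: □□¬p is F. ✓
7: □□¬p is F. ✓
8: □□¬p is F. ✓
Satisfying worlds: {1, 2, 3, 4, 6, 7, 8}.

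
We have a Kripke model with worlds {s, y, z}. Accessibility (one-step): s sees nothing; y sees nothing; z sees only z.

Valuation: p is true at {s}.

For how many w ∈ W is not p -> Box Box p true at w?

s: not p is F, Box Box p is T. ✓
y: not p is T, Box Box p is T. ✓
z: not p is T, Box Box p is F. ✗
Satisfying worlds: {s, y}.

2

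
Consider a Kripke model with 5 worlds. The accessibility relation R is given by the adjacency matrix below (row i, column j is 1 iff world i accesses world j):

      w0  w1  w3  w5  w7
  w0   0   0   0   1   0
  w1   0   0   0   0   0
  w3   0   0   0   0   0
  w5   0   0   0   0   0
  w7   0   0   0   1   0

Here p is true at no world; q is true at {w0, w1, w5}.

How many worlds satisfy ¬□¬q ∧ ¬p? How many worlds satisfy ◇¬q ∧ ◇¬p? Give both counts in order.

For ¬□¬q ∧ ¬p:
w0: ¬□¬q is T, ¬p is T. ✓
w1: ¬□¬q is F, ¬p is T. ✗
w3: ¬□¬q is F, ¬p is T. ✗
w5: ¬□¬q is F, ¬p is T. ✗
w7: ¬□¬q is T, ¬p is T. ✓
— 2 worlds.
For ◇¬q ∧ ◇¬p:
w0: ◇¬q is F, ◇¬p is T. ✗
w1: ◇¬q is F, ◇¬p is F. ✗
w3: ◇¬q is F, ◇¬p is F. ✗
w5: ◇¬q is F, ◇¬p is F. ✗
w7: ◇¬q is F, ◇¬p is T. ✗
— 0 worlds.

2 and 0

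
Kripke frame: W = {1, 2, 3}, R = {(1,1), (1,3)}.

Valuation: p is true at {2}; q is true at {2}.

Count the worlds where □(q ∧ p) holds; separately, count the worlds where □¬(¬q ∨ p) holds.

2 and 2

For □(q ∧ p):
1: successors {1, 3}; q ∧ p there: 1:F, 3:F. ✗
2: no successors, so □(q ∧ p) holds vacuously. ✓
3: no successors, so □(q ∧ p) holds vacuously. ✓
— 2 worlds.
For □¬(¬q ∨ p):
1: successors {1, 3}; ¬(¬q ∨ p) there: 1:F, 3:F. ✗
2: no successors, so □¬(¬q ∨ p) holds vacuously. ✓
3: no successors, so □¬(¬q ∨ p) holds vacuously. ✓
— 2 worlds.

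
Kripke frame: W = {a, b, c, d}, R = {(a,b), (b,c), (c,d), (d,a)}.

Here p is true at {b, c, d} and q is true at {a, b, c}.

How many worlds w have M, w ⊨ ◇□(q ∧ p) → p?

3

a: ◇□(q ∧ p) is T, p is F. ✗
b: ◇□(q ∧ p) is F, p is T. ✓
c: ◇□(q ∧ p) is F, p is T. ✓
d: ◇□(q ∧ p) is T, p is T. ✓
Satisfying worlds: {b, c, d}.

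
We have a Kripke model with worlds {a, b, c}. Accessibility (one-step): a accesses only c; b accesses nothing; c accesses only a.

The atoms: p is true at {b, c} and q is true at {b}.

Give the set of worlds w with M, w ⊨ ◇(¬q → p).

a: successors {c}; ¬q → p there: c:T. ✓
b: no successors, so ◇(¬q → p) fails. ✗
c: successors {a}; ¬q → p there: a:F. ✗

{a}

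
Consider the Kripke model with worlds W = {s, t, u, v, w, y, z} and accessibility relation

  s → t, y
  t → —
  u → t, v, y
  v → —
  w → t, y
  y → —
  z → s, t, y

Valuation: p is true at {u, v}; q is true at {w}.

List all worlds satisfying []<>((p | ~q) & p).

s: successors {t, y}; <>((p | ~q) & p) there: t:F, y:F. ✗
t: no successors, so []<>((p | ~q) & p) holds vacuously. ✓
u: successors {t, v, y}; <>((p | ~q) & p) there: t:F, v:F, y:F. ✗
v: no successors, so []<>((p | ~q) & p) holds vacuously. ✓
w: successors {t, y}; <>((p | ~q) & p) there: t:F, y:F. ✗
y: no successors, so []<>((p | ~q) & p) holds vacuously. ✓
z: successors {s, t, y}; <>((p | ~q) & p) there: s:F, t:F, y:F. ✗

{t, v, y}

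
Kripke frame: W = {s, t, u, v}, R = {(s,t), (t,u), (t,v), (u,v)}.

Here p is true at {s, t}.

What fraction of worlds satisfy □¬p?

s: successors {t}; ¬p there: t:F. ✗
t: successors {u, v}; ¬p there: u:T, v:T. ✓
u: successors {v}; ¬p there: v:T. ✓
v: no successors, so □¬p holds vacuously. ✓
That's 3 of 4 worlds, so 3/4.

3/4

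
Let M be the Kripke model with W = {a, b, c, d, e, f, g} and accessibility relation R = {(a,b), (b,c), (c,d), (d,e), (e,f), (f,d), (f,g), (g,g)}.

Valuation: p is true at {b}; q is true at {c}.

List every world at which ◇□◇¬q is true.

a: successors {b}; □◇¬q there: b:T. ✓
b: successors {c}; □◇¬q there: c:T. ✓
c: successors {d}; □◇¬q there: d:T. ✓
d: successors {e}; □◇¬q there: e:T. ✓
e: successors {f}; □◇¬q there: f:T. ✓
f: successors {d, g}; □◇¬q there: d:T, g:T. ✓
g: successors {g}; □◇¬q there: g:T. ✓

{a, b, c, d, e, f, g}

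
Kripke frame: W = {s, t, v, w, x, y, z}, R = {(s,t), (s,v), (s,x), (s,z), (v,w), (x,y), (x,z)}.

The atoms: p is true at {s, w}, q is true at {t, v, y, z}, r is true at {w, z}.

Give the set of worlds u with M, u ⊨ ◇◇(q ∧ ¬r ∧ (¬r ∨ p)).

s: successors {t, v, x, z}; ◇(q ∧ ¬r ∧ (¬r ∨ p)) there: t:F, v:F, x:T, z:F. ✓
t: no successors, so ◇◇(q ∧ ¬r ∧ (¬r ∨ p)) fails. ✗
v: successors {w}; ◇(q ∧ ¬r ∧ (¬r ∨ p)) there: w:F. ✗
w: no successors, so ◇◇(q ∧ ¬r ∧ (¬r ∨ p)) fails. ✗
x: successors {y, z}; ◇(q ∧ ¬r ∧ (¬r ∨ p)) there: y:F, z:F. ✗
y: no successors, so ◇◇(q ∧ ¬r ∧ (¬r ∨ p)) fails. ✗
z: no successors, so ◇◇(q ∧ ¬r ∧ (¬r ∨ p)) fails. ✗

{s}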